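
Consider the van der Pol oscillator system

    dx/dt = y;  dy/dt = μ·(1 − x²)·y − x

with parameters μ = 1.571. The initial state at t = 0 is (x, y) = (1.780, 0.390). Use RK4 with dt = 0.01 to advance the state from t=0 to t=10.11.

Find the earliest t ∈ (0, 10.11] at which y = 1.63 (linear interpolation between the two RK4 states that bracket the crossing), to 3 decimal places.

t = 5.666

t=0.000: state=(1.780, 0.390)
step 1 (dt=0.01): k1=(0.390, -3.109), k2=(0.374, -3.062), k3=(0.375, -3.062), k4=(0.359, -3.016); state += dt/6·(k1+2k2+2k3+k4)
t=0.010: state=(1.784, 0.359)
t=0.020: state=(1.787, 0.330)
t=0.030: state=(1.790, 0.301)
continuing one RK4 step at a time; state shown every 50 steps (Δt=0.5):
t=0.500: state=(1.736, -0.360)
t=1.000: state=(1.500, -0.570)
t=1.500: state=(1.158, -0.824)
t=2.000: state=(0.619, -1.438)
t=2.500: state=(-0.459, -3.031)
t=3.000: state=(-1.836, -1.393)
t=3.500: state=(-1.990, 0.241)
t=4.000: state=(-1.807, 0.444)
t=4.500: state=(-1.556, 0.565)
t=5.000: state=(-1.227, 0.776)
t=5.500: state=(-0.732, 1.292)
t=5.660: state=(-0.501, 1.615)
next step: t=5.670: state=(-0.485, 1.639) — y has crossed 1.63
linear interpolation between t=5.660 (1.61488) and t=5.670 (1.63916) → t≈5.666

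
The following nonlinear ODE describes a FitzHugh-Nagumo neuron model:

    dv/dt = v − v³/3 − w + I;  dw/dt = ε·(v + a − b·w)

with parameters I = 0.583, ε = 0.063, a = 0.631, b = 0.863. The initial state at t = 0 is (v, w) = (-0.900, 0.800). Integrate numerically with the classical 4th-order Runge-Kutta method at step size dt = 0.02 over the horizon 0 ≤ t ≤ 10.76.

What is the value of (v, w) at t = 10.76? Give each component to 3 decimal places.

t=0.000: state=(-0.900, 0.800)
step 1 (dt=0.02): k1=(-0.874, -0.060), k2=(-0.875, -0.061), k3=(-0.875, -0.061), k4=(-0.876, -0.061); state += dt/6·(k1+2k2+2k3+k4)
t=0.020: state=(-0.917, 0.799)
t=0.040: state=(-0.935, 0.798)
t=0.060: state=(-0.953, 0.796)
continuing one RK4 step at a time; state shown every 25 steps (Δt=0.5):
t=0.500: state=(-1.318, 0.763)
t=1.000: state=(-1.596, 0.717)
t=1.500: state=(-1.713, 0.665)
t=2.000: state=(-1.741, 0.613)
t=2.500: state=(-1.736, 0.562)
t=3.000: state=(-1.718, 0.513)
t=3.500: state=(-1.696, 0.466)
t=4.000: state=(-1.672, 0.421)
t=4.500: state=(-1.648, 0.378)
t=5.000: state=(-1.623, 0.336)
t=5.500: state=(-1.599, 0.297)
t=6.000: state=(-1.574, 0.259)
t=6.500: state=(-1.549, 0.223)
t=7.000: state=(-1.524, 0.189)
t=7.500: state=(-1.499, 0.157)
t=8.000: state=(-1.474, 0.126)
t=8.500: state=(-1.449, 0.097)
t=9.000: state=(-1.423, 0.069)
t=9.500: state=(-1.397, 0.043)
t=10.000: state=(-1.371, 0.019)
t=10.500: state=(-1.345, -0.005)
t=10.760: state=(-1.331, -0.016)

(v, w) = (-1.331, -0.016)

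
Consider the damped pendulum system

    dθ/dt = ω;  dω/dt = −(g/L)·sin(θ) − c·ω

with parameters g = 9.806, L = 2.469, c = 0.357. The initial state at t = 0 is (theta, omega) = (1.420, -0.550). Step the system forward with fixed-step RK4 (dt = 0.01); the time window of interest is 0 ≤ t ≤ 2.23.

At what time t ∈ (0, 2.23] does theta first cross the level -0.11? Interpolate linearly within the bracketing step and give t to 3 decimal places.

t = 0.874

t=0.000: state=(1.420, -0.550)
step 1 (dt=0.01): k1=(-0.550, -3.730), k2=(-0.569, -3.722), k3=(-0.569, -3.722), k4=(-0.587, -3.713); state += dt/6·(k1+2k2+2k3+k4)
t=0.010: state=(1.414, -0.587)
t=0.020: state=(1.408, -0.624)
t=0.030: state=(1.402, -0.661)
continuing one RK4 step at a time; state shown every 10 steps (Δt=0.1):
t=0.100: state=(1.347, -0.914)
t=0.200: state=(1.238, -1.257)
t=0.300: state=(1.096, -1.572)
t=0.400: state=(0.925, -1.847)
t=0.500: state=(0.728, -2.069)
t=0.600: state=(0.513, -2.224)
t=0.700: state=(0.286, -2.297)
t=0.800: state=(0.057, -2.283)
t=0.870: state=(-0.101, -2.220)
next step: t=0.880: state=(-0.123, -2.208) — theta has crossed -0.11
linear interpolation between t=0.870 (-0.10117) and t=0.880 (-0.12331) → t≈0.874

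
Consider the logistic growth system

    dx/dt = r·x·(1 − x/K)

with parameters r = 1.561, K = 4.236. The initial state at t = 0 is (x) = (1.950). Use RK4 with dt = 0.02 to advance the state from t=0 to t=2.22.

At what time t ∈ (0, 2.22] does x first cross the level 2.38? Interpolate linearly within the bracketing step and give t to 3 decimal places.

t = 0.261

t=0.000: state=(1.950)
step 1 (dt=0.02): k1=(1.643), k2=(1.645), k3=(1.645), k4=(1.646); state += dt/6·(k1+2k2+2k3+k4)
t=0.020: state=(1.983)
t=0.040: state=(2.016)
t=0.060: state=(2.049)
continuing one RK4 step at a time; state shown every 5 steps (Δt=0.1):
t=0.100: state=(2.115)
t=0.200: state=(2.280)
t=0.260: state=(2.378)
next step: t=0.280: state=(2.411) — x has crossed 2.38
linear interpolation between t=0.260 (2.37813) and t=0.280 (2.41063) → t≈0.261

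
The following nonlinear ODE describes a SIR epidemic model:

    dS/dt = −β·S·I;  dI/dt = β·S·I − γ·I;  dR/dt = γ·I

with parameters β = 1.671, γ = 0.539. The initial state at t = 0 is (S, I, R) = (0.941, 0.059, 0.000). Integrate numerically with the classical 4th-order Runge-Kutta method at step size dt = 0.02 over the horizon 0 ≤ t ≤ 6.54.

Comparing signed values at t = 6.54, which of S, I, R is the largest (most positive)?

largest component: R

t=0.000: state=(0.941, 0.059, 0.000)
step 1 (dt=0.02): k1=(-0.093, 0.061, 0.032), k2=(-0.094, 0.062, 0.032), k3=(-0.094, 0.062, 0.032), k4=(-0.095, 0.062, 0.032); state += dt/6·(k1+2k2+2k3+k4)
t=0.020: state=(0.939, 0.060, 0.001)
t=0.040: state=(0.937, 0.061, 0.001)
t=0.060: state=(0.935, 0.063, 0.002)
continuing one RK4 step at a time; state shown every 25 steps (Δt=0.5):
t=0.500: state=(0.883, 0.097, 0.021)
t=1.000: state=(0.797, 0.149, 0.053)
t=1.500: state=(0.686, 0.212, 0.102)
t=2.000: state=(0.560, 0.273, 0.168)
t=2.500: state=(0.437, 0.316, 0.247)
t=3.000: state=(0.333, 0.332, 0.335)
t=3.500: state=(0.253, 0.323, 0.424)
t=4.000: state=(0.195, 0.297, 0.508)
t=4.500: state=(0.154, 0.262, 0.584)
t=5.000: state=(0.126, 0.225, 0.649)
t=5.500: state=(0.106, 0.189, 0.705)
t=6.000: state=(0.092, 0.157, 0.752)
t=6.500: state=(0.081, 0.129, 0.790)
t=6.540: state=(0.081, 0.127, 0.793)
compare at T: S=0.081, I=0.127, R=0.793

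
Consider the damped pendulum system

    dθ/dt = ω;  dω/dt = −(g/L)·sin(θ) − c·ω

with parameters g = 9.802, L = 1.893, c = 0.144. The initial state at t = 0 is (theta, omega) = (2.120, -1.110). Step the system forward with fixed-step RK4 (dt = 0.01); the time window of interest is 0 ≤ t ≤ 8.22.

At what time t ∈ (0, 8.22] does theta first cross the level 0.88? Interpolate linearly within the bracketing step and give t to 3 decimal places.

t=0.000: state=(2.120, -1.110)
step 1 (dt=0.01): k1=(-1.110, -4.257), k2=(-1.131, -4.269), k3=(-1.131, -4.269), k4=(-1.153, -4.281); state += dt/6·(k1+2k2+2k3+k4)
t=0.010: state=(2.109, -1.153)
t=0.020: state=(2.097, -1.196)
t=0.030: state=(2.085, -1.239)
continuing one RK4 step at a time; state shown every 50 steps (Δt=0.5):
t=0.500: state=(0.993, -3.391)
t=0.530: state=(0.890, -3.501)
next step: t=0.540: state=(0.854, -3.536) — theta has crossed 0.88
linear interpolation between t=0.530 (0.88959) and t=0.540 (0.85440) → t≈0.533

t = 0.533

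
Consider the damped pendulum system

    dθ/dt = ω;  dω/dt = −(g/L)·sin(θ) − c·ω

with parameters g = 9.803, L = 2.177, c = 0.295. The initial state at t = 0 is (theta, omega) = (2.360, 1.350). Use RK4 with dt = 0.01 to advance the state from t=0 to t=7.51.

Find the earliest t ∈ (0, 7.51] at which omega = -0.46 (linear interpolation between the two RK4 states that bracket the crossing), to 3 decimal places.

t=0.000: state=(2.360, 1.350)
step 1 (dt=0.01): k1=(1.350, -3.570), k2=(1.332, -3.543), k3=(1.332, -3.544), k4=(1.315, -3.517); state += dt/6·(k1+2k2+2k3+k4)
t=0.010: state=(2.373, 1.315)
t=0.020: state=(2.386, 1.280)
t=0.030: state=(2.399, 1.245)
continuing one RK4 step at a time; state shown every 25 steps (Δt=0.25):
t=0.250: state=(2.599, 0.603)
t=0.500: state=(2.677, 0.048)
t=0.750: state=(2.627, -0.456)
next step: t=0.760: state=(2.622, -0.477) — omega has crossed -0.46
linear interpolation between t=0.750 (-0.45610) and t=0.760 (-0.47699) → t≈0.752

t = 0.752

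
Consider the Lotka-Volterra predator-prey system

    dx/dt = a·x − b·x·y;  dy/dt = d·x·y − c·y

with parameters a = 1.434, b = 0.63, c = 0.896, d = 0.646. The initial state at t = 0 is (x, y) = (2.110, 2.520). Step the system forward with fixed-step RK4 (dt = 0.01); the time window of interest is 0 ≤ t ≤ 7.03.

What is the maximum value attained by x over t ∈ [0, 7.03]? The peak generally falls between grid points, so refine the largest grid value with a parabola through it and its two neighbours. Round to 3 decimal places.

t=0.000: state=(2.110, 2.520)
step 1 (dt=0.01): k1=(-0.324, 1.177), k2=(-0.332, 1.177), k3=(-0.332, 1.177), k4=(-0.339, 1.177); state += dt/6·(k1+2k2+2k3+k4)
t=0.010: state=(2.107, 2.532)
t=0.020: state=(2.103, 2.544)
t=0.030: state=(2.100, 2.555)
continuing one RK4 step at a time; state shown every 25 steps (Δt=0.25):
t=0.250: state=(1.985, 2.807)
t=0.500: state=(1.790, 3.045)
t=0.750: state=(1.565, 3.192)
t=1.000: state=(1.349, 3.227)
t=1.250: state=(1.166, 3.159)
t=1.500: state=(1.026, 3.012)
t=1.750: state=(0.927, 2.818)
t=2.000: state=(0.866, 2.602)
t=2.250: state=(0.837, 2.385)
t=2.500: state=(0.836, 2.182)
t=2.750: state=(0.861, 1.999)
t=3.000: state=(0.911, 1.844)
t=3.250: state=(0.986, 1.717)
t=3.500: state=(1.085, 1.622)
t=3.750: state=(1.209, 1.559)
t=4.000: state=(1.357, 1.533)
t=4.250: state=(1.525, 1.546)
t=4.500: state=(1.704, 1.604)
t=4.750: state=(1.880, 1.713)
t=5.000: state=(2.029, 1.878)
t=5.250: state=(2.124, 2.101)
t=5.500: state=(2.139, 2.373)
t=5.750: state=(2.059, 2.665)
t=6.000: state=(1.894, 2.934)
t=6.250: state=(1.680, 3.131)
t=6.500: state=(1.455, 3.223)
t=6.750: state=(1.254, 3.205)
t=7.000: state=(1.092, 3.094)
t=7.030: state=(1.075, 3.076)
largest grid value and its neighbours: x(5.400)=2.14401, x(5.410)=2.14416, x(5.420)=2.14416
parabola through these three points peaks at t≈5.415 with x≈2.14418

max x = 2.144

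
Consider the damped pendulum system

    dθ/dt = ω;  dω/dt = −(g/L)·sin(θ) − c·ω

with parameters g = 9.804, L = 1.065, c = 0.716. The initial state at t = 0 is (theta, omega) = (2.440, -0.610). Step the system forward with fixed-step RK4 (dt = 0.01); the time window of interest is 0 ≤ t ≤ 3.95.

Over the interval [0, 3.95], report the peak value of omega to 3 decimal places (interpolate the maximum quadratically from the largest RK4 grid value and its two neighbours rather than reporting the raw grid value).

t=0.000: state=(2.440, -0.610)
step 1 (dt=0.01): k1=(-0.610, -5.505), k2=(-0.638, -5.507), k3=(-0.638, -5.508), k4=(-0.665, -5.510); state += dt/6·(k1+2k2+2k3+k4)
t=0.010: state=(2.434, -0.665)
t=0.020: state=(2.427, -0.720)
t=0.030: state=(2.419, -0.775)
continuing one RK4 step at a time; state shown every 20 steps (Δt=0.2):
t=0.200: state=(2.205, -1.759)
t=0.400: state=(1.724, -3.083)
t=0.600: state=(0.977, -4.310)
t=0.800: state=(0.066, -4.551)
t=1.000: state=(-0.743, -3.342)
t=1.200: state=(-1.225, -1.447)
t=1.400: state=(-1.326, 0.402)
t=1.600: state=(-1.084, 1.960)
t=1.800: state=(-0.579, 2.964)
t=2.000: state=(0.037, 3.010)
t=2.200: state=(0.558, 2.075)
t=2.400: state=(0.835, 0.666)
t=2.600: state=(0.827, -0.717)
t=2.800: state=(0.573, -1.741)
t=3.000: state=(0.173, -2.132)
t=3.200: state=(-0.230, -1.781)
t=3.400: state=(-0.504, -0.901)
t=3.600: state=(-0.580, 0.130)
t=3.800: state=(-0.464, 0.987)
t=3.950: state=(-0.284, 1.367)
largest grid value and its neighbours: omega(1.900)=3.12411, omega(1.910)=3.12508, omega(1.920)=3.12326
parabola through these three points peaks at t≈1.908 with omega≈3.12512

max omega = 3.125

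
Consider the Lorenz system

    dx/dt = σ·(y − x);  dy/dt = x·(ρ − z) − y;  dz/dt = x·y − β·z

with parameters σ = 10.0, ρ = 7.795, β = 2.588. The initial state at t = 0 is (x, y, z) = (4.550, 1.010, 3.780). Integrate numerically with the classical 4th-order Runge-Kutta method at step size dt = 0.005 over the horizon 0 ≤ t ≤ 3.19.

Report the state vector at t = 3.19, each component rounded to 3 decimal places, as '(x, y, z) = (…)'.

(x, y, z) = (4.367, 4.237, 7.201)

t=0.000: state=(4.550, 1.010, 3.780)
step 1 (dt=0.005): k1=(-35.400, 17.258, -5.187), k2=(-34.084, 16.918, -5.050), k3=(-34.125, 16.930, -5.052), k4=(-32.847, 16.599, -4.923); state += dt/6·(k1+2k2+2k3+k4)
t=0.005: state=(4.379, 1.095, 3.755)
t=0.010: state=(4.221, 1.176, 3.731)
t=0.015: state=(4.075, 1.254, 3.708)
continuing one RK4 step at a time; state shown every 40 steps (Δt=0.2):
t=0.200: state=(2.831, 3.231, 3.316)
t=0.400: state=(4.308, 5.225, 4.404)
t=0.600: state=(5.733, 6.004, 7.401)
t=0.800: state=(5.046, 4.255, 8.887)
t=1.000: state=(3.567, 3.040, 7.588)
t=1.200: state=(3.084, 3.099, 6.025)
t=1.400: state=(3.486, 3.839, 5.350)
t=1.600: state=(4.324, 4.748, 5.867)
t=1.800: state=(4.889, 4.966, 7.127)
t=2.000: state=(4.600, 4.290, 7.722)
t=2.200: state=(3.971, 3.718, 7.217)
t=2.400: state=(3.716, 3.715, 6.474)
t=2.600: state=(3.915, 4.092, 6.171)
t=2.800: state=(4.303, 4.479, 6.462)
t=3.000: state=(4.504, 4.511, 6.994)
t=3.190: state=(4.367, 4.237, 7.201)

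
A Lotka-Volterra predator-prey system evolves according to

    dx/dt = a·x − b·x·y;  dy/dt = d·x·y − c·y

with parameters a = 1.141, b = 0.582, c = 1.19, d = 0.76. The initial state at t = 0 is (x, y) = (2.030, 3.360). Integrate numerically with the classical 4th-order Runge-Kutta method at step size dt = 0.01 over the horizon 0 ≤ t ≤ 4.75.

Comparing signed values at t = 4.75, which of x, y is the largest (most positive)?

t=0.000: state=(2.030, 3.360)
step 1 (dt=0.01): k1=(-1.653, 1.185), k2=(-1.654, 1.166), k3=(-1.654, 1.166), k4=(-1.654, 1.147); state += dt/6·(k1+2k2+2k3+k4)
t=0.010: state=(2.013, 3.372)
t=0.020: state=(1.997, 3.383)
t=0.030: state=(1.980, 3.394)
continuing one RK4 step at a time; state shown every 20 steps (Δt=0.2):
t=0.200: state=(1.706, 3.517)
t=0.400: state=(1.422, 3.514)
t=0.600: state=(1.195, 3.376)
t=0.800: state=(1.026, 3.148)
t=1.000: state=(0.908, 2.873)
t=1.200: state=(0.830, 2.583)
t=1.400: state=(0.785, 2.301)
t=1.600: state=(0.766, 2.040)
t=1.800: state=(0.770, 1.807)
t=2.000: state=(0.793, 1.603)
t=2.200: state=(0.836, 1.430)
t=2.400: state=(0.897, 1.285)
t=2.600: state=(0.977, 1.168)
t=2.800: state=(1.077, 1.076)
t=3.000: state=(1.199, 1.008)
t=3.200: state=(1.344, 0.963)
t=3.400: state=(1.511, 0.943)
t=3.600: state=(1.701, 0.949)
t=3.800: state=(1.910, 0.984)
t=4.000: state=(2.132, 1.054)
t=4.200: state=(2.355, 1.169)
t=4.400: state=(2.559, 1.339)
t=4.600: state=(2.715, 1.576)
t=4.750: state=(2.780, 1.805)
compare at T: x=2.780, y=1.805

largest component: x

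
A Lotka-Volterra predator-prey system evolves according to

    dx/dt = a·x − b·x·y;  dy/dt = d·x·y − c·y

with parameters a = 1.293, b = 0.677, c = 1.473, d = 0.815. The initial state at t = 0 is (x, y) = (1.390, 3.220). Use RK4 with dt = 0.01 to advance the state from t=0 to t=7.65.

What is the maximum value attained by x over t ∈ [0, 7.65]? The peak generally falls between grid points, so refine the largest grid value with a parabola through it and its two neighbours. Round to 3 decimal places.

t=0.000: state=(1.390, 3.220)
step 1 (dt=0.01): k1=(-1.233, -1.095), k2=(-1.222, -1.110), k3=(-1.222, -1.109), k4=(-1.212, -1.123); state += dt/6·(k1+2k2+2k3+k4)
t=0.010: state=(1.378, 3.209)
t=0.020: state=(1.366, 3.198)
t=0.030: state=(1.354, 3.186)
continuing one RK4 step at a time; state shown every 25 steps (Δt=0.25):
t=0.250: state=(1.144, 2.878)
t=0.500: state=(1.005, 2.475)
t=0.750: state=(0.944, 2.087)
t=1.000: state=(0.944, 1.748)
t=1.250: state=(0.994, 1.473)
t=1.500: state=(1.090, 1.259)
t=1.750: state=(1.235, 1.103)
t=2.000: state=(1.429, 1.000)
t=2.250: state=(1.675, 0.949)
t=2.500: state=(1.972, 0.951)
t=2.750: state=(2.309, 1.017)
t=3.000: state=(2.655, 1.167)
t=3.250: state=(2.949, 1.432)
t=3.500: state=(3.096, 1.841)
t=3.750: state=(2.996, 2.380)
t=4.000: state=(2.637, 2.935)
t=4.250: state=(2.140, 3.307)
t=4.500: state=(1.673, 3.369)
t=4.750: state=(1.327, 3.157)
t=5.000: state=(1.106, 2.794)
t=5.250: state=(0.986, 2.389)
t=5.500: state=(0.939, 2.009)
t=5.750: state=(0.950, 1.684)
t=6.000: state=(1.011, 1.421)
t=6.250: state=(1.117, 1.221)
t=6.500: state=(1.272, 1.077)
t=6.750: state=(1.477, 0.985)
t=7.000: state=(1.735, 0.944)
t=7.250: state=(2.042, 0.959)
t=7.500: state=(2.384, 1.042)
t=7.650: state=(2.593, 1.132)
largest grid value and its neighbours: x(3.530)=3.09820, x(3.540)=3.09820, x(3.550)=3.09778
parabola through these three points peaks at t≈3.535 with x≈3.09825

max x = 3.098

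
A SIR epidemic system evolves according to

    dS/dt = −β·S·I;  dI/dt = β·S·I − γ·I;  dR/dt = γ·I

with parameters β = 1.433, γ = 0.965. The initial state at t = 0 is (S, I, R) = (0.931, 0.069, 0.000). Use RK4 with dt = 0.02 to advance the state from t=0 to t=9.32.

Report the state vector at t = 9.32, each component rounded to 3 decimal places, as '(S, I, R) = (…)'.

(S, I, R) = (0.377, 0.014, 0.609)

t=0.000: state=(0.931, 0.069, 0.000)
step 1 (dt=0.02): k1=(-0.092, 0.025, 0.067), k2=(-0.092, 0.025, 0.067), k3=(-0.092, 0.025, 0.067), k4=(-0.093, 0.025, 0.067); state += dt/6·(k1+2k2+2k3+k4)
t=0.020: state=(0.929, 0.070, 0.001)
t=0.040: state=(0.927, 0.070, 0.003)
t=0.060: state=(0.925, 0.071, 0.004)
continuing one RK4 step at a time; state shown every 25 steps (Δt=0.5):
t=0.500: state=(0.882, 0.082, 0.036)
t=1.000: state=(0.829, 0.093, 0.079)
t=1.500: state=(0.773, 0.102, 0.126)
t=2.000: state=(0.717, 0.107, 0.176)
t=2.500: state=(0.663, 0.108, 0.228)
t=3.000: state=(0.614, 0.106, 0.280)
t=3.500: state=(0.570, 0.100, 0.330)
t=4.000: state=(0.533, 0.091, 0.376)
t=4.500: state=(0.501, 0.082, 0.418)
t=5.000: state=(0.474, 0.071, 0.455)
t=5.500: state=(0.452, 0.061, 0.487)
t=6.000: state=(0.434, 0.052, 0.514)
t=6.500: state=(0.419, 0.044, 0.537)
t=7.000: state=(0.408, 0.036, 0.556)
t=7.500: state=(0.398, 0.030, 0.572)
t=8.000: state=(0.390, 0.024, 0.585)
t=8.500: state=(0.384, 0.020, 0.596)
t=9.000: state=(0.379, 0.016, 0.604)
t=9.320: state=(0.377, 0.014, 0.609)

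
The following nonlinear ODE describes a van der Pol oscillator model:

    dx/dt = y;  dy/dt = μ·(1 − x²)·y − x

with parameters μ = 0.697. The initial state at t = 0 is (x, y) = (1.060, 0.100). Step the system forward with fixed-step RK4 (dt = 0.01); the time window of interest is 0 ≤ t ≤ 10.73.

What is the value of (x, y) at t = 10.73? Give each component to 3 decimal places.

t=0.000: state=(1.060, 0.100)
step 1 (dt=0.01): k1=(0.100, -1.069), k2=(0.095, -1.069), k3=(0.095, -1.069), k4=(0.089, -1.069); state += dt/6·(k1+2k2+2k3+k4)
t=0.010: state=(1.061, 0.089)
t=0.020: state=(1.062, 0.079)
t=0.030: state=(1.063, 0.068)
continuing one RK4 step at a time; state shown every 50 steps (Δt=0.5):
t=0.500: state=(0.979, -0.418)
t=1.000: state=(0.647, -0.911)
t=1.500: state=(0.059, -1.446)
t=2.000: state=(-0.766, -1.746)
t=2.500: state=(-1.498, -0.997)
t=3.000: state=(-1.714, 0.066)
t=3.500: state=(-1.517, 0.664)
t=4.000: state=(-1.075, 1.107)
t=4.500: state=(-0.385, 1.690)
t=5.000: state=(0.627, 2.277)
t=5.500: state=(1.637, 1.435)
t=6.000: state=(1.962, -0.005)
t=6.500: state=(1.779, -0.634)
t=7.000: state=(1.369, -1.002)
t=7.500: state=(0.759, -1.474)
t=8.000: state=(-0.148, -2.172)
t=8.500: state=(-1.296, -2.106)
t=9.000: state=(-1.955, -0.488)
t=9.500: state=(-1.926, 0.447)
t=10.000: state=(-1.595, 0.848)
t=10.500: state=(-1.080, 1.234)
t=10.730: state=(-0.769, 1.477)

(x, y) = (-0.769, 1.477)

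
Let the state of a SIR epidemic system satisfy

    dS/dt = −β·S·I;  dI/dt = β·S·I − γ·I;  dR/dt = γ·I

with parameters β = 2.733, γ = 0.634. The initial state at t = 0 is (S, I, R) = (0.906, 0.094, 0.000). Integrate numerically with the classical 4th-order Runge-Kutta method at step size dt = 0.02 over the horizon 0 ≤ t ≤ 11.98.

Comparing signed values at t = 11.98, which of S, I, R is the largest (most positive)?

largest component: R

t=0.000: state=(0.906, 0.094, 0.000)
step 1 (dt=0.02): k1=(-0.233, 0.173, 0.060), k2=(-0.236, 0.176, 0.061), k3=(-0.236, 0.176, 0.061), k4=(-0.240, 0.178, 0.062); state += dt/6·(k1+2k2+2k3+k4)
t=0.020: state=(0.901, 0.098, 0.001)
t=0.040: state=(0.896, 0.101, 0.002)
t=0.060: state=(0.891, 0.105, 0.004)
continuing one RK4 step at a time; state shown every 25 steps (Δt=0.5):
t=0.500: state=(0.740, 0.213, 0.047)
t=1.000: state=(0.498, 0.363, 0.139)
t=1.500: state=(0.283, 0.447, 0.270)
t=2.000: state=(0.154, 0.435, 0.412)
t=2.500: state=(0.088, 0.372, 0.540)
t=3.000: state=(0.056, 0.298, 0.646)
t=3.500: state=(0.039, 0.231, 0.730)
t=4.000: state=(0.030, 0.176, 0.794)
t=4.500: state=(0.024, 0.133, 0.843)
t=5.000: state=(0.020, 0.100, 0.880)
t=5.500: state=(0.018, 0.075, 0.907)
t=6.000: state=(0.017, 0.056, 0.928)
t=6.500: state=(0.016, 0.042, 0.943)
t=7.000: state=(0.015, 0.031, 0.954)
t=7.500: state=(0.014, 0.023, 0.963)
t=8.000: state=(0.014, 0.017, 0.969)
t=8.500: state=(0.014, 0.013, 0.974)
t=9.000: state=(0.013, 0.009, 0.977)
t=9.500: state=(0.013, 0.007, 0.980)
t=10.000: state=(0.013, 0.005, 0.982)
t=10.500: state=(0.013, 0.004, 0.983)
t=11.000: state=(0.013, 0.003, 0.984)
t=11.500: state=(0.013, 0.002, 0.985)
t=11.980: state=(0.013, 0.002, 0.985)
compare at T: S=0.013, I=0.002, R=0.985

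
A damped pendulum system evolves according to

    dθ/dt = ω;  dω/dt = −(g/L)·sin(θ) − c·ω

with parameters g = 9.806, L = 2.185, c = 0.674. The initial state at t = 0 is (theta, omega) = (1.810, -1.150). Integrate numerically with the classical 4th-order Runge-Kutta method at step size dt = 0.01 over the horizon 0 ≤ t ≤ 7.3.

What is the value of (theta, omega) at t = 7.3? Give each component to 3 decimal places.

t=0.000: state=(1.810, -1.150)
step 1 (dt=0.01): k1=(-1.150, -3.585), k2=(-1.168, -3.579), k3=(-1.168, -3.579), k4=(-1.186, -3.573); state += dt/6·(k1+2k2+2k3+k4)
t=0.010: state=(1.798, -1.186)
t=0.020: state=(1.786, -1.221)
t=0.030: state=(1.774, -1.257)
continuing one RK4 step at a time; state shown every 25 steps (Δt=0.25):
t=0.250: state=(1.414, -1.996)
t=0.500: state=(0.831, -2.606)
t=0.750: state=(0.157, -2.675)
t=1.000: state=(-0.451, -2.090)
t=1.250: state=(-0.856, -1.122)
t=1.500: state=(-1.008, -0.106)
t=1.750: state=(-0.921, 0.769)
t=2.000: state=(-0.645, 1.382)
t=2.250: state=(-0.262, 1.617)
t=2.500: state=(0.127, 1.425)
t=2.750: state=(0.424, 0.910)
t=3.000: state=(0.571, 0.262)
t=3.250: state=(0.559, -0.342)
t=3.500: state=(0.414, -0.778)
t=3.750: state=(0.191, -0.965)
t=4.000: state=(-0.046, -0.885)
t=4.250: state=(-0.234, -0.595)
t=4.500: state=(-0.335, -0.204)
t=4.750: state=(-0.337, 0.176)
t=5.000: state=(-0.255, 0.454)
t=5.250: state=(-0.123, 0.578)
t=5.500: state=(0.020, 0.539)
t=5.750: state=(0.136, 0.369)
t=6.000: state=(0.199, 0.134)
t=6.250: state=(0.203, -0.098)
t=6.500: state=(0.155, -0.270)
t=6.750: state=(0.076, -0.348)
t=7.000: state=(-0.010, -0.326)
t=7.250: state=(-0.080, -0.226)
t=7.300: state=(-0.091, -0.199)

(theta, omega) = (-0.091, -0.199)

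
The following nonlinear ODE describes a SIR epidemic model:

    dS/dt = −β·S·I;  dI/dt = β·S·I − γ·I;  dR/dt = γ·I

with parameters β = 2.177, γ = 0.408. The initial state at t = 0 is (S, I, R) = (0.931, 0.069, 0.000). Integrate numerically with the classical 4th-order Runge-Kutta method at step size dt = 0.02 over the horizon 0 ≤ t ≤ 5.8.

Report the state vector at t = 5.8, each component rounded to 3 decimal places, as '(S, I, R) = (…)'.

(S, I, R) = (0.013, 0.188, 0.799)

t=0.000: state=(0.931, 0.069, 0.000)
step 1 (dt=0.02): k1=(-0.140, 0.112, 0.028), k2=(-0.142, 0.113, 0.029), k3=(-0.142, 0.113, 0.029), k4=(-0.144, 0.115, 0.029); state += dt/6·(k1+2k2+2k3+k4)
t=0.020: state=(0.928, 0.071, 0.001)
t=0.040: state=(0.925, 0.074, 0.001)
t=0.060: state=(0.922, 0.076, 0.002)
continuing one RK4 step at a time; state shown every 10 steps (Δt=0.2):
t=0.200: state=(0.899, 0.095, 0.007)
t=0.400: state=(0.856, 0.128, 0.016)
t=0.600: state=(0.803, 0.169, 0.028)
t=0.800: state=(0.738, 0.218, 0.044)
t=1.000: state=(0.663, 0.273, 0.064)
t=1.200: state=(0.582, 0.330, 0.088)
t=1.400: state=(0.498, 0.385, 0.117)
t=1.600: state=(0.416, 0.433, 0.151)
t=1.800: state=(0.342, 0.470, 0.188)
t=2.000: state=(0.277, 0.496, 0.227)
t=2.200: state=(0.222, 0.509, 0.268)
t=2.400: state=(0.178, 0.512, 0.310)
t=2.600: state=(0.143, 0.506, 0.352)
t=2.800: state=(0.115, 0.493, 0.392)
t=3.000: state=(0.093, 0.475, 0.432)
t=3.200: state=(0.076, 0.454, 0.470)
t=3.400: state=(0.063, 0.431, 0.506)
t=3.600: state=(0.052, 0.408, 0.540)
t=3.800: state=(0.044, 0.384, 0.573)
t=4.000: state=(0.037, 0.360, 0.603)
t=4.200: state=(0.032, 0.337, 0.631)
t=4.400: state=(0.028, 0.314, 0.658)
t=4.600: state=(0.024, 0.293, 0.683)
t=4.800: state=(0.022, 0.273, 0.706)
t=5.000: state=(0.019, 0.254, 0.727)
t=5.200: state=(0.017, 0.236, 0.747)
t=5.400: state=(0.016, 0.219, 0.766)
t=5.600: state=(0.014, 0.203, 0.783)
t=5.800: state=(0.013, 0.188, 0.799)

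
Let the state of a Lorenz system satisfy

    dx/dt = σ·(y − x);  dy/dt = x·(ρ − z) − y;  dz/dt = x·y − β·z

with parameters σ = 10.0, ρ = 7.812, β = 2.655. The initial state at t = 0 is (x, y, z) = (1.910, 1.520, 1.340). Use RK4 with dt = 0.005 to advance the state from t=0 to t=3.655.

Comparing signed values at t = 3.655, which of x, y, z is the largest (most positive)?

largest component: z

t=0.000: state=(1.910, 1.520, 1.340)
step 1 (dt=0.005): k1=(-3.900, 10.842, -0.655), k2=(-3.531, 10.754, -0.613), k3=(-3.543, 10.760, -0.613), k4=(-3.185, 10.679, -0.571); state += dt/6·(k1+2k2+2k3+k4)
t=0.005: state=(1.892, 1.574, 1.337)
t=0.010: state=(1.878, 1.627, 1.334)
t=0.015: state=(1.867, 1.679, 1.332)
continuing one RK4 step at a time; state shown every 40 steps (Δt=0.2):
t=0.200: state=(2.784, 3.732, 1.720)
t=0.400: state=(5.229, 6.546, 4.425)
t=0.600: state=(6.542, 6.175, 9.195)
t=0.800: state=(4.396, 3.148, 9.268)
t=1.000: state=(2.764, 2.401, 6.808)
t=1.200: state=(2.690, 2.917, 5.069)
t=1.400: state=(3.523, 4.098, 4.678)
t=1.600: state=(4.758, 5.316, 5.906)
t=1.800: state=(5.276, 5.163, 7.779)
t=2.000: state=(4.503, 3.985, 8.038)
t=2.200: state=(3.691, 3.455, 6.985)
t=2.400: state=(3.588, 3.702, 6.072)
t=2.600: state=(4.031, 4.321, 5.949)
t=2.800: state=(4.568, 4.764, 6.601)
t=3.000: state=(4.676, 4.585, 7.304)
t=3.200: state=(4.324, 4.112, 7.319)
t=3.400: state=(3.998, 3.907, 6.844)
t=3.600: state=(3.985, 4.055, 6.463)
t=3.655: state=(4.032, 4.132, 6.425)
compare at T: x=4.032, y=4.132, z=6.425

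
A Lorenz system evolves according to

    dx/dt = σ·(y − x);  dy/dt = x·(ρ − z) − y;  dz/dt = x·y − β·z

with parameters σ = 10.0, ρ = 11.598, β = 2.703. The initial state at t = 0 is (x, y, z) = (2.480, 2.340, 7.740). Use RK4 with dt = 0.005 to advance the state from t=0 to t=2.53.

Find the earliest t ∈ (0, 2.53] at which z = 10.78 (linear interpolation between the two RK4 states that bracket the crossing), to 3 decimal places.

t=0.000: state=(2.480, 2.340, 7.740)
step 1 (dt=0.005): k1=(-1.400, 7.228, -15.118), k2=(-1.184, 7.290, -14.979), k3=(-1.188, 7.291, -14.979), k4=(-0.976, 7.354, -14.839); state += dt/6·(k1+2k2+2k3+k4)
t=0.005: state=(2.474, 2.376, 7.665)
t=0.010: state=(2.470, 2.414, 7.592)
t=0.015: state=(2.468, 2.451, 7.520)
continuing one RK4 step at a time; state shown every 20 steps (Δt=0.1):
t=0.100: state=(2.695, 3.212, 6.524)
t=0.200: state=(3.463, 4.474, 6.013)
t=0.300: state=(4.700, 6.142, 6.503)
t=0.400: state=(6.235, 7.759, 8.366)
t=0.480: state=(7.274, 8.233, 10.711)
next step: t=0.485: state=(7.321, 8.222, 10.866) — z has crossed 10.78
linear interpolation between t=0.480 (10.71121) and t=0.485 (10.86562) → t≈0.482

t = 0.482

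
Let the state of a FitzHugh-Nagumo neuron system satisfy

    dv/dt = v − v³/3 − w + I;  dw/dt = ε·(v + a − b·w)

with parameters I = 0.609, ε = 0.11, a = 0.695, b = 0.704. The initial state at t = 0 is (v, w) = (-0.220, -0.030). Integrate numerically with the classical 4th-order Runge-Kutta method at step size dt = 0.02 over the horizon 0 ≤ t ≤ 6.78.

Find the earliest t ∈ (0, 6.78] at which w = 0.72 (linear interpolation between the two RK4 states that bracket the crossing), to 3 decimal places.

t = 4.132

t=0.000: state=(-0.220, -0.030)
step 1 (dt=0.02): k1=(0.423, 0.055), k2=(0.426, 0.055), k3=(0.426, 0.055), k4=(0.430, 0.055); state += dt/6·(k1+2k2+2k3+k4)
t=0.020: state=(-0.211, -0.029)
t=0.040: state=(-0.203, -0.028)
t=0.060: state=(-0.194, -0.027)
continuing one RK4 step at a time; state shown every 25 steps (Δt=0.5):
t=0.500: state=(0.043, 0.003)
t=1.000: state=(0.446, 0.053)
t=1.500: state=(0.994, 0.127)
t=2.000: state=(1.494, 0.228)
t=2.500: state=(1.738, 0.345)
t=3.000: state=(1.794, 0.465)
t=3.500: state=(1.777, 0.582)
t=4.000: state=(1.736, 0.692)
t=4.120: state=(1.725, 0.717)
next step: t=4.140: state=(1.723, 0.722) — w has crossed 0.72
linear interpolation between t=4.120 (0.71744) and t=4.140 (0.72165) → t≈4.132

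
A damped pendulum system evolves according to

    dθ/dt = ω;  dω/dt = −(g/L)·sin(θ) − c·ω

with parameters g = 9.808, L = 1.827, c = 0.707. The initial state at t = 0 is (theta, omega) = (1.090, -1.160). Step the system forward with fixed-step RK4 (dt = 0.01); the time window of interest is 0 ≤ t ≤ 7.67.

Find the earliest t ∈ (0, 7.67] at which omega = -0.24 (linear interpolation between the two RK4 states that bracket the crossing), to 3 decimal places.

t = 1.155

t=0.000: state=(1.090, -1.160)
step 1 (dt=0.01): k1=(-1.160, -3.940), k2=(-1.180, -3.911), k3=(-1.180, -3.911), k4=(-1.199, -3.882); state += dt/6·(k1+2k2+2k3+k4)
t=0.010: state=(1.078, -1.199)
t=0.020: state=(1.066, -1.238)
t=0.030: state=(1.053, -1.276)
continuing one RK4 step at a time; state shown every 25 steps (Δt=0.25):
t=0.250: state=(0.694, -1.931)
t=0.500: state=(0.173, -2.125)
t=0.750: state=(-0.314, -1.675)
t=1.000: state=(-0.631, -0.822)
t=1.150: state=(-0.712, -0.259)
next step: t=1.160: state=(-0.714, -0.223) — omega has crossed -0.24
linear interpolation between t=1.150 (-0.25941) and t=1.160 (-0.22260) → t≈1.155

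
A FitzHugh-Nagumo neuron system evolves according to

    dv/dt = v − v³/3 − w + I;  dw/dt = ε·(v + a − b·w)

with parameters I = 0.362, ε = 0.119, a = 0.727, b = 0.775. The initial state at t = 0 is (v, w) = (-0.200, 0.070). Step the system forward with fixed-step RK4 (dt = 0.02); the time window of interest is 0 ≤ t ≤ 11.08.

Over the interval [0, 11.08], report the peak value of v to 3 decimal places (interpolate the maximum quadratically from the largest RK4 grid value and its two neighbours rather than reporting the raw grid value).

t=0.000: state=(-0.200, 0.070)
step 1 (dt=0.02): k1=(0.095, 0.056), k2=(0.095, 0.056), k3=(0.095, 0.056), k4=(0.095, 0.056); state += dt/6·(k1+2k2+2k3+k4)
t=0.020: state=(-0.198, 0.071)
t=0.040: state=(-0.196, 0.072)
t=0.060: state=(-0.194, 0.073)
continuing one RK4 step at a time; state shown every 25 steps (Δt=0.5):
t=0.500: state=(-0.148, 0.099)
t=1.000: state=(-0.081, 0.130)
t=1.500: state=(0.006, 0.164)
t=2.000: state=(0.127, 0.203)
t=2.500: state=(0.298, 0.248)
t=3.000: state=(0.535, 0.303)
t=3.500: state=(0.833, 0.371)
t=4.000: state=(1.137, 0.454)
t=4.500: state=(1.362, 0.549)
t=5.000: state=(1.472, 0.650)
t=5.500: state=(1.497, 0.749)
t=6.000: state=(1.474, 0.845)
t=6.500: state=(1.426, 0.933)
t=7.000: state=(1.364, 1.015)
t=7.500: state=(1.292, 1.088)
t=8.000: state=(1.211, 1.154)
t=8.500: state=(1.118, 1.212)
t=9.000: state=(1.011, 1.262)
t=9.500: state=(0.882, 1.302)
t=10.000: state=(0.718, 1.333)
t=10.500: state=(0.494, 1.351)
t=11.000: state=(0.160, 1.352)
t=11.080: state=(0.091, 1.350)
largest grid value and its neighbours: v(5.440)=1.49710, v(5.460)=1.49712, v(5.480)=1.49706
parabola through these three points peaks at t≈5.455 with v≈1.49712

max v = 1.497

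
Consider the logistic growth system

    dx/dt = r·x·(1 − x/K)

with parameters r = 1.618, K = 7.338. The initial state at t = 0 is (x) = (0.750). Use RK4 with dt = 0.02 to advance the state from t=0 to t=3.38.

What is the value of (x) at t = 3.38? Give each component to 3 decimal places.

(x) = (7.076)

t=0.000: state=(0.750)
step 1 (dt=0.02): k1=(1.089), k2=(1.103), k3=(1.104), k4=(1.118); state += dt/6·(k1+2k2+2k3+k4)
t=0.020: state=(0.772)
t=0.040: state=(0.795)
t=0.060: state=(0.818)
continuing one RK4 step at a time; state shown every 10 steps (Δt=0.2):
t=0.200: state=(0.998)
t=0.400: state=(1.311)
t=0.600: state=(1.696)
t=0.800: state=(2.154)
t=1.000: state=(2.676)
t=1.200: state=(3.247)
t=1.400: state=(3.838)
t=1.600: state=(4.421)
t=1.800: state=(4.967)
t=2.000: state=(5.454)
t=2.200: state=(5.871)
t=2.400: state=(6.214)
t=2.600: state=(6.489)
t=2.800: state=(6.703)
t=3.000: state=(6.868)
t=3.200: state=(6.992)
t=3.380: state=(7.076)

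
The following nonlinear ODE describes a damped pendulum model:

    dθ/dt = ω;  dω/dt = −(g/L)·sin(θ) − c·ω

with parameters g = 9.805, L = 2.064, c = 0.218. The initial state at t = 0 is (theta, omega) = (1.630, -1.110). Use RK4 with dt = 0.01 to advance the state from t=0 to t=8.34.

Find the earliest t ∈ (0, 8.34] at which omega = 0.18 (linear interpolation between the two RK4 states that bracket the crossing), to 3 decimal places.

t=0.000: state=(1.630, -1.110)
step 1 (dt=0.01): k1=(-1.110, -4.500), k2=(-1.133, -4.497), k3=(-1.132, -4.497), k4=(-1.155, -4.493); state += dt/6·(k1+2k2+2k3+k4)
t=0.010: state=(1.619, -1.155)
t=0.020: state=(1.607, -1.200)
t=0.030: state=(1.595, -1.245)
continuing one RK4 step at a time; state shown every 50 steps (Δt=0.5):
t=0.500: state=(0.560, -2.963)
t=1.000: state=(-0.873, -2.243)
t=1.500: state=(-1.418, 0.096)
t=1.510: state=(-1.417, 0.143)
next step: t=1.520: state=(-1.415, 0.189) — omega has crossed 0.18
linear interpolation between t=1.510 (0.14256) and t=1.520 (0.18913) → t≈1.518

t = 1.518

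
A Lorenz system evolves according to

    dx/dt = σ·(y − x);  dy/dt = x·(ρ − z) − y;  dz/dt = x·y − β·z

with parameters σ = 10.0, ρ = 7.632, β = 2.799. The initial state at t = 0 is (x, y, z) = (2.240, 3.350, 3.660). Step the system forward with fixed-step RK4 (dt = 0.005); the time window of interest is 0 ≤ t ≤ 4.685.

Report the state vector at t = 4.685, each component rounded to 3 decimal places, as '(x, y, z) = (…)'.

(x, y, z) = (4.272, 4.298, 6.550)

t=0.000: state=(2.240, 3.350, 3.660)
step 1 (dt=0.005): k1=(11.100, 5.547, -2.740), k2=(10.961, 5.659, -2.597), k3=(10.967, 5.657, -2.598), k4=(10.834, 5.767, -2.455); state += dt/6·(k1+2k2+2k3+k4)
t=0.005: state=(2.295, 3.378, 3.647)
t=0.010: state=(2.348, 3.408, 3.635)
t=0.015: state=(2.401, 3.438, 3.625)
continuing one RK4 step at a time; state shown every 40 steps (Δt=0.2):
t=0.200: state=(4.084, 4.982, 4.226)
t=0.400: state=(5.573, 5.978, 6.782)
t=0.600: state=(5.260, 4.632, 8.475)
t=0.800: state=(3.913, 3.373, 7.509)
t=1.000: state=(3.360, 3.334, 6.057)
t=1.200: state=(3.680, 3.989, 5.411)
t=1.400: state=(4.415, 4.781, 5.869)
t=1.600: state=(4.887, 4.943, 6.935)
t=1.800: state=(4.633, 4.373, 7.391)
t=2.000: state=(4.116, 3.913, 6.940)
t=2.200: state=(3.927, 3.941, 6.334)
t=2.400: state=(4.118, 4.273, 6.143)
t=2.600: state=(4.430, 4.559, 6.436)
t=2.800: state=(4.547, 4.529, 6.841)
t=3.000: state=(4.397, 4.287, 6.929)
t=3.200: state=(4.202, 4.135, 6.706)
t=3.400: state=(4.160, 4.183, 6.475)
t=3.600: state=(4.264, 4.332, 6.448)
t=3.800: state=(4.382, 4.421, 6.599)
t=4.000: state=(4.399, 4.379, 6.741)
t=4.200: state=(4.325, 4.280, 6.740)
t=4.400: state=(4.255, 4.235, 6.637)
t=4.600: state=(4.254, 4.271, 6.557)
t=4.685: state=(4.272, 4.298, 6.550)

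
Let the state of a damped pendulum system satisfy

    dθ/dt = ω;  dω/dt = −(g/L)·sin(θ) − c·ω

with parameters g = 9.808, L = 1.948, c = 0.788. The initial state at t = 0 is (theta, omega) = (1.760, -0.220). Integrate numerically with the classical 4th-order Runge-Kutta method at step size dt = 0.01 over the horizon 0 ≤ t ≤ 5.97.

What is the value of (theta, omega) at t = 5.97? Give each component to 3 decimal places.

(theta, omega) = (0.156, -0.018)

t=0.000: state=(1.760, -0.220)
step 1 (dt=0.01): k1=(-0.220, -4.772), k2=(-0.244, -4.754), k3=(-0.244, -4.754), k4=(-0.268, -4.737); state += dt/6·(k1+2k2+2k3+k4)
t=0.010: state=(1.758, -0.268)
t=0.020: state=(1.755, -0.315)
t=0.030: state=(1.751, -0.362)
continuing one RK4 step at a time; state shown every 20 steps (Δt=0.2):
t=0.200: state=(1.625, -1.110)
t=0.400: state=(1.324, -1.873)
t=0.600: state=(0.889, -2.428)
t=0.800: state=(0.377, -2.617)
t=1.000: state=(-0.126, -2.340)
t=1.200: state=(-0.533, -1.686)
t=1.400: state=(-0.789, -0.857)
t=1.600: state=(-0.876, -0.034)
t=1.800: state=(-0.810, 0.673)
t=2.000: state=(-0.620, 1.189)
t=2.200: state=(-0.351, 1.450)
t=2.400: state=(-0.059, 1.424)
t=2.600: state=(0.201, 1.143)
t=2.800: state=(0.387, 0.698)
t=3.000: state=(0.477, 0.198)
t=3.200: state=(0.469, -0.261)
t=3.400: state=(0.380, -0.610)
t=3.600: state=(0.235, -0.804)
t=3.800: state=(0.069, -0.827)
t=4.000: state=(-0.085, -0.695)
t=4.200: state=(-0.201, -0.455)
t=4.400: state=(-0.264, -0.169)
t=4.600: state=(-0.270, 0.105)
t=4.800: state=(-0.226, 0.321)
t=5.000: state=(-0.147, 0.448)
t=5.200: state=(-0.053, 0.475)
t=5.400: state=(0.037, 0.412)
t=5.600: state=(0.107, 0.282)
t=5.800: state=(0.147, 0.120)
t=5.970: state=(0.156, -0.018)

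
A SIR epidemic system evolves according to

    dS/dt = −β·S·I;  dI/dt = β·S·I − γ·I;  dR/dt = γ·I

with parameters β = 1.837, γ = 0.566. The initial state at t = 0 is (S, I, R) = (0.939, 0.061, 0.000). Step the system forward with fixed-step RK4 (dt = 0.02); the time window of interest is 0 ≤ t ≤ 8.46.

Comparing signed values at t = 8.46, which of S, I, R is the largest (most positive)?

largest component: R

t=0.000: state=(0.939, 0.061, 0.000)
step 1 (dt=0.02): k1=(-0.105, 0.071, 0.035), k2=(-0.106, 0.071, 0.035), k3=(-0.106, 0.071, 0.035), k4=(-0.107, 0.072, 0.035); state += dt/6·(k1+2k2+2k3+k4)
t=0.020: state=(0.937, 0.062, 0.001)
t=0.040: state=(0.935, 0.064, 0.001)
t=0.060: state=(0.932, 0.065, 0.002)
continuing one RK4 step at a time; state shown every 25 steps (Δt=0.5):
t=0.500: state=(0.871, 0.106, 0.023)
t=1.000: state=(0.769, 0.170, 0.062)
t=1.500: state=(0.636, 0.244, 0.120)
t=2.000: state=(0.492, 0.309, 0.199)
t=2.500: state=(0.364, 0.344, 0.292)
t=3.000: state=(0.264, 0.345, 0.390)
t=3.500: state=(0.194, 0.320, 0.485)
t=4.000: state=(0.147, 0.282, 0.571)
t=4.500: state=(0.116, 0.240, 0.644)
t=5.000: state=(0.095, 0.199, 0.706)
t=5.500: state=(0.080, 0.162, 0.757)
t=6.000: state=(0.070, 0.131, 0.799)
t=6.500: state=(0.063, 0.105, 0.832)
t=7.000: state=(0.058, 0.084, 0.859)
t=7.500: state=(0.054, 0.066, 0.880)
t=8.000: state=(0.051, 0.052, 0.896)
t=8.460: state=(0.049, 0.042, 0.909)
compare at T: S=0.049, I=0.042, R=0.909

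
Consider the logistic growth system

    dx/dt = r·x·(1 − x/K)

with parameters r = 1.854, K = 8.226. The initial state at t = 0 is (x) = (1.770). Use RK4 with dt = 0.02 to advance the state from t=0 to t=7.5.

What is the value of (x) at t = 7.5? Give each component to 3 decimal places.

t=0.000: state=(1.770)
step 1 (dt=0.02): k1=(2.575), k2=(2.603), k3=(2.603), k4=(2.630); state += dt/6·(k1+2k2+2k3+k4)
t=0.020: state=(1.822)
t=0.040: state=(1.875)
t=0.060: state=(1.929)
continuing one RK4 step at a time; state shown every 25 steps (Δt=0.5):
t=0.500: state=(3.367)
t=1.000: state=(5.235)
t=1.500: state=(6.709)
t=2.000: state=(7.551)
t=2.500: state=(7.945)
t=3.000: state=(8.112)
t=3.500: state=(8.181)
t=4.000: state=(8.208)
t=4.500: state=(8.219)
t=5.000: state=(8.223)
t=5.500: state=(8.225)
t=6.000: state=(8.226)
t=6.500: state=(8.226)
t=7.000: state=(8.226)
t=7.500: state=(8.226)

(x) = (8.226)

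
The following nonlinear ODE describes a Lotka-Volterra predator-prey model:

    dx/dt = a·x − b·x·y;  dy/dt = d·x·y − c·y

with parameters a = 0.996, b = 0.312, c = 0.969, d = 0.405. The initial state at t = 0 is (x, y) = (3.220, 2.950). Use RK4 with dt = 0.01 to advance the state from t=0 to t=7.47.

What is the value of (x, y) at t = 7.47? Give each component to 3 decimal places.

t=0.000: state=(3.220, 2.950)
step 1 (dt=0.01): k1=(0.243, 0.989), k2=(0.239, 0.992), k3=(0.239, 0.992), k4=(0.234, 0.995); state += dt/6·(k1+2k2+2k3+k4)
t=0.010: state=(3.222, 2.960)
t=0.020: state=(3.225, 2.970)
t=0.030: state=(3.227, 2.980)
continuing one RK4 step at a time; state shown every 25 steps (Δt=0.25):
t=0.250: state=(3.248, 3.214)
t=0.500: state=(3.207, 3.500)
t=0.750: state=(3.097, 3.782)
t=1.000: state=(2.928, 4.028)
t=1.250: state=(2.723, 4.210)
t=1.500: state=(2.504, 4.305)
t=1.750: state=(2.294, 4.307)
t=2.000: state=(2.109, 4.224)
t=2.250: state=(1.957, 4.071)
t=2.500: state=(1.841, 3.872)
t=2.750: state=(1.761, 3.646)
t=3.000: state=(1.716, 3.411)
t=3.250: state=(1.702, 3.182)
t=3.500: state=(1.718, 2.969)
t=3.750: state=(1.761, 2.778)
t=4.000: state=(1.831, 2.615)
t=4.250: state=(1.926, 2.482)
t=4.500: state=(2.044, 2.381)
t=4.750: state=(2.184, 2.314)
t=5.000: state=(2.342, 2.284)
t=5.250: state=(2.514, 2.292)
t=5.500: state=(2.692, 2.341)
t=5.750: state=(2.867, 2.435)
t=6.000: state=(3.026, 2.576)
t=6.250: state=(3.153, 2.765)
t=6.500: state=(3.231, 3.000)
t=6.750: state=(3.246, 3.270)
t=7.000: state=(3.191, 3.557)
t=7.250: state=(3.067, 3.834)
t=7.470: state=(2.913, 4.045)

(x, y) = (2.913, 4.045)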